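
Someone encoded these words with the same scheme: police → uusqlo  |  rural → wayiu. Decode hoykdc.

circus

In police: p→u is +5, o→u is +6, l→s is +7, i→q is +8 — the shift increases by 1 each position. Each letter shifts forward by (position + 5), i.e. 5, 6, 7, … — the shift grows by one for each successive letter.
Undoing it on hoykdc: h−5=c, o−6=i, y−7=r, k−8=c, d−9=u, c−10=s.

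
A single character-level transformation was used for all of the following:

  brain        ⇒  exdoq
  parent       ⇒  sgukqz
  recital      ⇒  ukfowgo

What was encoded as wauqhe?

turkey

Shifts by position in brain: pos 0: b→e (+3), pos 1: r→x (+6), pos 2: a→d (+3), pos 3: i→o (+6) — repeating every 2. It's a Vigenère-style cipher with numeric key [3,6]: position i shifts by key[i mod 2].
Undoing it on wauqhe: w−3=t, a−6=u, u−3=r, q−6=k, h−3=e, e−6=y.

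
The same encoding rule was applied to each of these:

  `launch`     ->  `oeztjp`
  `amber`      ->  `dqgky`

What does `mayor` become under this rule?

peduy

In launch: l→o is +3, a→e is +4, u→z is +5, n→t is +6 — the shift increases by 1 each position. Letter i (0-indexed) is shifted by i+3, so successive shifts are 3, 4, 5, ….
On mayor: m+3=p, a+4=e, y+5=d, o+6=u, r+7=y.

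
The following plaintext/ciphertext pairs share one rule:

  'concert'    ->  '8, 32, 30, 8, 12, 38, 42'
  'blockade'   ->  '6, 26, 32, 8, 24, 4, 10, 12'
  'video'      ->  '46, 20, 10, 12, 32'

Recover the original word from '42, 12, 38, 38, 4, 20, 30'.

c(#3)→8 and o(#15)→32: differences scale by 2, so n = 2·pos + 2. The formula is n = 2×(alphabet index, a=1) + 2.
Reversing it on 42, 12, 38, 38, 4, 20, 30: 42→(42−2)÷2=20=t, 12→(12−2)÷2=5=e, 38→(38−2)÷2=18=r, 38→(38−2)÷2=18=r, 4→(4−2)÷2=1=a, 20→(20−2)÷2=9=i, 30→(30−2)÷2=14=n.

terrain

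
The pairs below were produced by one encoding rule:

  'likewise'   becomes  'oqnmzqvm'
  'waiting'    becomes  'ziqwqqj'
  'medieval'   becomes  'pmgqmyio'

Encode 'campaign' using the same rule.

fipsiqjq

Two shifts are in play — +8 for a/e/i/o/u, +3 for every other letter.
On campaign: c(cons)+3=f, a(vowel)+8=i, m(cons)+3=p, p(cons)+3=s, a(vowel)+8=i, i(vowel)+8=q, g(cons)+3=j, n(cons)+3=q.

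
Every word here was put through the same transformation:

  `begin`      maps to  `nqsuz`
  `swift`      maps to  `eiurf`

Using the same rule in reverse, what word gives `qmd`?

ear

Compare letters: b→n is +12, e→q is +12, g→s is +12 — a constant shift. Every letter moves 12 places later in the alphabet, wrapping around z→a.
Decoding qmd: q−12=e, m−12=a, d−12=r.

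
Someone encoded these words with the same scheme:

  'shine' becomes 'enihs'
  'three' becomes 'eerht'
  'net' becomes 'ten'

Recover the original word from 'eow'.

woe

The output letters match the input read backwards: shine reversed is enihs. It's just the letters in reverse order.
Reversing it on eow: then reverse → woe.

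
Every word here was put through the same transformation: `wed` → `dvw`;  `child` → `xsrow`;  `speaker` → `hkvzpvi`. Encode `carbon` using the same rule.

Each pair mirrors across the alphabet (w↔d, e↔v, d↔w): positions sum to 25. Letters are reflected about the middle of the alphabet (position → 25−position): Atbash.
For carbon: c↔x, a↔z, r↔i, b↔y, o↔l, n↔m.

xziylm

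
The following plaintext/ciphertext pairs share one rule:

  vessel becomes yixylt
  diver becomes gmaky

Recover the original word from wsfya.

toast

Each letter shifts forward by (position + 3), i.e. 3, 4, 5, … — the shift grows by one for each successive letter.
Undoing it on wsfya: w−3=t, s−4=o, f−5=a, y−6=s, a−7=t.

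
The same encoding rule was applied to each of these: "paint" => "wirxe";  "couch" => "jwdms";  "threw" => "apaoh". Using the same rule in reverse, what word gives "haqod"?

ashes

In paint: p→w is +7, a→i is +8, i→r is +9, n→x is +10 — the shift increases by 1 each position. The shift increases by 1 at each position, starting from +7: 7, 8, 9, ….
Decoding haqod: h−7=a, a−8=s, q−9=h, o−10=e, d−11=s.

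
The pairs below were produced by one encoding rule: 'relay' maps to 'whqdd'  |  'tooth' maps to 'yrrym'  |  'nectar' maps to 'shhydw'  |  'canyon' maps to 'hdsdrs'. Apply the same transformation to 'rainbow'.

The shift depends on letter class: consonant r→w is +5, but vowel e→h is +3. Vowels shift forward by 3 and consonants shift forward by 5.
Applying it to rainbow: r(cons)+5=w, a(vowel)+3=d, i(vowel)+3=l, n(cons)+5=s, b(cons)+5=g, o(vowel)+3=r, w(cons)+5=b.

wdlsgrb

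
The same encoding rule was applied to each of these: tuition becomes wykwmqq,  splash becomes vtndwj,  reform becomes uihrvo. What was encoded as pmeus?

Shifts by position in tuition: pos 0: t→w (+3), pos 1: u→y (+4), pos 2: i→k (+2), pos 3: t→w (+3), pos 4: i→m (+4), pos 5: o→q (+2) — repeating every 3. It's a Vigenère-style cipher with numeric key [3,4,2]: position i shifts by key[i mod 3].
Undoing it on pmeus: p−3=m, m−4=i, e−2=c, u−3=r, s−4=o.

micro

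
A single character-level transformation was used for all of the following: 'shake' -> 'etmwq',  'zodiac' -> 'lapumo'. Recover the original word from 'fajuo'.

toxic

Compare letters: s→e is +12, h→t is +12, a→m is +12 — a constant shift. It's a constant shift of +12 (ROT12).
Decoding fajuo: f−12=t, a−12=o, j−12=x, u−12=i, o−12=c.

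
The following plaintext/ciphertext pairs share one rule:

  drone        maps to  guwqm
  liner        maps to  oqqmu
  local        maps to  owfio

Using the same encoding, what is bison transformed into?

The shift depends on letter class: consonant d→g is +3, but vowel o→w is +8. Vowels shift forward by 8 and consonants shift forward by 3.
Applying it to bison: b(cons)+3=e, i(vowel)+8=q, s(cons)+3=v, o(vowel)+8=w, n(cons)+3=q.

eqvwq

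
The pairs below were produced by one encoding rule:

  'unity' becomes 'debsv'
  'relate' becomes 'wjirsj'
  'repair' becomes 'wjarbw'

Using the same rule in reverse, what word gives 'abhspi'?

pistol

u(20)→d(3) and n(13)→e(4) fit y≡11x+17 (mod 26); the inverse of 11 mod 26 is 19. Treating letters as 0–25, the rule is x ↦ 11x + 17 (mod 26).
Decoding abhspi: a(0)→19·(0−17)≡15=p; b(1)→19·(1−17)≡8=i; h(7)→19·(7−17)≡18=s; s(18)→19·(18−17)≡19=t; p(15)→19·(15−17)≡14=o; i(8)→19·(8−17)≡11=l (all mod 26).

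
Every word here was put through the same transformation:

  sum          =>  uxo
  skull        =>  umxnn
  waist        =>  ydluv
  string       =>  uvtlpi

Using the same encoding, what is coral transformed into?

Vowels shift forward by 3 and consonants shift forward by 2.
On coral: c(cons)+2=e, o(vowel)+3=r, r(cons)+2=t, a(vowel)+3=d, l(cons)+2=n.

ertdn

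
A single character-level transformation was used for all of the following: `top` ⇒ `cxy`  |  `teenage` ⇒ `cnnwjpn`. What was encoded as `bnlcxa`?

sector

Compare letters: t→c is +9, o→x is +9, p→y is +9 — a constant shift. Each letter is shifted forward by 9 in the alphabet (a Caesar shift of +9).
Decoding bnlcxa: b−9=s, n−9=e, l−9=c, c−9=t, x−9=o, a−9=r.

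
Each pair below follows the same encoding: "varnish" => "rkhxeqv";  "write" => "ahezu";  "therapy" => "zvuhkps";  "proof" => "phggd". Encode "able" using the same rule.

ktfu

v(21)→r(17) and a(0)→k(10) fit y≡9x+10 (mod 26); the inverse of 9 mod 26 is 3. Treating letters as 0–25, the rule is x ↦ 9x + 10 (mod 26).
On able: a(0)→9·0+10≡10=k; b(1)→9·1+10≡19=t; l(11)→9·11+10≡5=f; e(4)→9·4+10≡20=u (all mod 26).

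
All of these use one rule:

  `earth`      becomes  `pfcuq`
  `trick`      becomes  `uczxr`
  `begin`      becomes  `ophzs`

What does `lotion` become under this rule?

abuzbs

e(4)→p(15) and a(0)→f(5) fit y≡9x+5 (mod 26); the inverse of 9 mod 26 is 3. Each letter's alphabet position (a=0..z=25) is mapped through 9·x+5 mod 26 — an affine cipher.
On lotion: l(11)→9·11+5≡0=a; o(14)→9·14+5≡1=b; t(19)→9·19+5≡20=u; i(8)→9·8+5≡25=z; o(14)→9·14+5≡1=b; n(13)→9·13+5≡18=s (all mod 26).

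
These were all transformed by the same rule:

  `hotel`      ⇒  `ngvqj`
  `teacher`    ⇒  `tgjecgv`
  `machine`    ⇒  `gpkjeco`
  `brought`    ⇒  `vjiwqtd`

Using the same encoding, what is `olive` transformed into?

gxknq

The output letters match the input read backwards, each shifted +2: hotel reversed is letoh. Read the word backwards and shift each letter +2.
On olive: reverse → evilo; then shift: e+2=g, v+2=x, i+2=k, l+2=n, o+2=q.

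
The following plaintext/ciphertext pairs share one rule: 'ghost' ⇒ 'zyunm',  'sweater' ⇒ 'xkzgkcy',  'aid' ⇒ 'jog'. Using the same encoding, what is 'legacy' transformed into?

eigmkr

Two steps: reverse the string, then apply a Caesar shift of +6.
For legacy: reverse → ycagel; then shift: y+6=e, c+6=i, a+6=g, g+6=m, e+6=k, l+6=r.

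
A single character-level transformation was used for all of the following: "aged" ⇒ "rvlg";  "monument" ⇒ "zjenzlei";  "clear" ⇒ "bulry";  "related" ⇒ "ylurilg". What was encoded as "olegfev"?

a(0)→r(17) and g(6)→v(21) fit y≡5x+17 (mod 26); the inverse of 5 mod 26 is 21. Each letter's alphabet position (a=0..z=25) is mapped through 5·x+17 mod 26 — an affine cipher.
Reversing it on olegfev: o(14)→21·(14−17)≡15=p; l(11)→21·(11−17)≡4=e; e(4)→21·(4−17)≡13=n; g(6)→21·(6−17)≡3=d; f(5)→21·(5−17)≡8=i; e(4)→21·(4−17)≡13=n; v(21)→21·(21−17)≡6=g (all mod 26).

pending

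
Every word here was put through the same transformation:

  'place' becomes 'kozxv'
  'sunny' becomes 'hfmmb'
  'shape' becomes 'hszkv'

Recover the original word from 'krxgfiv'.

Each pair mirrors across the alphabet (p↔k, l↔o, a↔z): positions sum to 25. This is the alphabet-reversal cipher (Atbash): a becomes z, b becomes y, etc.
Reversing it on krxgfiv: k↔p, r↔i, x↔c, g↔t, f↔u, i↔r, v↔e.

picture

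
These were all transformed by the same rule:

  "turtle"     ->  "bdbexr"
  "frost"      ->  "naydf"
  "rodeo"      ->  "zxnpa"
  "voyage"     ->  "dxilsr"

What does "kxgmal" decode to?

cowboy

Letter i (0-indexed) is shifted by i+8, so successive shifts are 8, 9, 10, ….
Decoding kxgmal: k−8=c, x−9=o, g−10=w, m−11=b, a−12=o, l−13=y.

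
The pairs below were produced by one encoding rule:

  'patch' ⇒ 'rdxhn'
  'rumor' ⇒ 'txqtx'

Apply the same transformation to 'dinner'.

flrsky

In patch: p→r is +2, a→d is +3, t→x is +4, c→h is +5 — the shift increases by 1 each position. Letter i (0-indexed) is shifted by i+2, so successive shifts are 2, 3, 4, ….
Applying it to dinner: d+2=f, i+3=l, n+4=r, n+5=s, e+6=k, r+7=y.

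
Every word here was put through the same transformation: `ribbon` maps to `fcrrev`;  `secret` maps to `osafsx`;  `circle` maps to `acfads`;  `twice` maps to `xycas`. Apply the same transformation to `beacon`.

Treating letters as 0–25, the rule is x ↦ 9x + 8 (mod 26).
For beacon: b(1)→9·1+8≡17=r; e(4)→9·4+8≡18=s; a(0)→9·0+8≡8=i; c(2)→9·2+8≡0=a; o(14)→9·14+8≡4=e; n(13)→9·13+8≡21=v (all mod 26).

rsiaev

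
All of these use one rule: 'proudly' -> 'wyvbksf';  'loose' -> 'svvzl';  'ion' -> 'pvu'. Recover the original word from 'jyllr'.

Compare letters: p→w is +7, r→y is +7, o→v is +7 — a constant shift. Every letter moves 7 places later in the alphabet, wrapping around z→a.
Reversing it on jyllr: j−7=c, y−7=r, l−7=e, l−7=e, r−7=k.

creek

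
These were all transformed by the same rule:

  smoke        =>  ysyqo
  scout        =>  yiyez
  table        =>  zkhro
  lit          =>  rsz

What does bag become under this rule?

hkm

The shift depends on letter class: consonant s→y is +6, but vowel o→y is +10. Two shifts are in play — +10 for a/e/i/o/u, +6 for every other letter.
On bag: b(cons)+6=h, a(vowel)+10=k, g(cons)+6=m.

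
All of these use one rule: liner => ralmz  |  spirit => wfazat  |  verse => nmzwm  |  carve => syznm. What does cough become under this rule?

Treating letters as 0–25, the rule is x ↦ 23x + 24 (mod 26).
Applying it to cough: c(2)→23·2+24≡18=s; o(14)→23·14+24≡8=i; u(20)→23·20+24≡16=q; g(6)→23·6+24≡6=g; h(7)→23·7+24≡3=d (all mod 26).

siqgd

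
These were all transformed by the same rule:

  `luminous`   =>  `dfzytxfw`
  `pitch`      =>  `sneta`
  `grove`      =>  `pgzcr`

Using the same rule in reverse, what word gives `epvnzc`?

The output letters match the input read backwards, each shifted +11: luminous reversed is suonimul. The word is reversed, then every letter is shifted forward by 11.
Decoding epvnzc: shift back: e−11=t, p−11=e, v−11=k, n−11=c, z−11=o, c−11=r → tekcor; then reverse → rocket.

rocket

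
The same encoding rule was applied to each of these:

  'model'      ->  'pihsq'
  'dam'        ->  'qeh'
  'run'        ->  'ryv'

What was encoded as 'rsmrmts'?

The output letters match the input read backwards, each shifted +4: model reversed is ledom. Two steps: reverse the string, then apply a Caesar shift of +4.
Reversing it on rsmrmts: shift back: r−4=n, s−4=o, m−4=i, r−4=n, m−4=i, t−4=p, s−4=o → noinipo; then reverse → opinion.

opinion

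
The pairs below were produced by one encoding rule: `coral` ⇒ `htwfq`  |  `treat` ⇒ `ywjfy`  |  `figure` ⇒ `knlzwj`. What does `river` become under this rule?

wnajw

Compare letters: c→h is +5, o→t is +5, r→w is +5 — a constant shift. This is a Caesar cipher with shift 5.
For river: r+5=w, i+5=n, v+5=a, e+5=j, r+5=w.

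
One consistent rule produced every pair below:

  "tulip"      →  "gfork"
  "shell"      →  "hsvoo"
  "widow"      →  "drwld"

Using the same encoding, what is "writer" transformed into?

This is the alphabet-reversal cipher (Atbash): a becomes z, b becomes y, etc.
On writer: w↔d, r↔i, i↔r, t↔g, e↔v, r↔i.

dirgvi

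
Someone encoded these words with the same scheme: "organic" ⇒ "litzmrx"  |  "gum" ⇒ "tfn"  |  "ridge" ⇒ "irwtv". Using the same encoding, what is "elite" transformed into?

Each pair mirrors across the alphabet (o↔l, r↔i, g↔t): positions sum to 25. Letters are reflected about the middle of the alphabet (position → 25−position): Atbash.
For elite: e↔v, l↔o, i↔r, t↔g, e↔v.

vorgv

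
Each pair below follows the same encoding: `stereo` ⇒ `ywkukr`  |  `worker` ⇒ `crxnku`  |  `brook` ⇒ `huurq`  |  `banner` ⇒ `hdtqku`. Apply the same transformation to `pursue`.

It's a Vigenère-style cipher with numeric key [6,3]: position i shifts by key[i mod 2].
On pursue: p+6=v, u+3=x, r+6=x, s+3=v, u+6=a, e+3=h.

vxxvah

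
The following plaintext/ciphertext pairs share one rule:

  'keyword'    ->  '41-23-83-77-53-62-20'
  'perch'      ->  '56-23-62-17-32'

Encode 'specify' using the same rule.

The formula is n = 3×(alphabet index, a=1) + 8.
On specify: s=19→65, p=16→56, e=5→23, c=3→17, i=9→35, f=6→26, y=25→83.

65-56-23-17-35-26-83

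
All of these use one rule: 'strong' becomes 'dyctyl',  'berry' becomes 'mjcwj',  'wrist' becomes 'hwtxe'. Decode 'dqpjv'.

sleek

It's a Vigenère-style cipher with numeric key [11,5]: position i shifts by key[i mod 2].
Decoding dqpjv: d−11=s, q−5=l, p−11=e, j−5=e, v−11=k.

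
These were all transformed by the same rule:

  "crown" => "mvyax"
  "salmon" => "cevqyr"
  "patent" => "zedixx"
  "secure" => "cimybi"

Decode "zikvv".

pearl

Shifts by position in crown: pos 0: c→m (+10), pos 1: r→v (+4), pos 2: o→y (+10), pos 3: w→a (+4) — repeating every 2. A repeating key of period 2 is used — shifts +10, +4 over and over.
Decoding zikvv: z−10=p, i−4=e, k−10=a, v−4=r, v−10=l.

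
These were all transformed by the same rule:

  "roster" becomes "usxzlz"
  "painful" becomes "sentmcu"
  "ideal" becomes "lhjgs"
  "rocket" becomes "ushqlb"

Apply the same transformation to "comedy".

In roster: r→u is +3, o→s is +4, s→x is +5, t→z is +6 — the shift increases by 1 each position. The shift increases by 1 at each position, starting from +3: 3, 4, 5, ….
For comedy: c+3=f, o+4=s, m+5=r, e+6=k, d+7=k, y+8=g.

fsrkkg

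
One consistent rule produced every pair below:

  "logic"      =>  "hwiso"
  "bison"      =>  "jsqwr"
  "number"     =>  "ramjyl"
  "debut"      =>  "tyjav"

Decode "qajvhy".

l(11)→h(7) and o(14)→w(22) fit y≡5x+4 (mod 26); the inverse of 5 mod 26 is 21. This is an affine cipher: with a=0,…,z=25, each position x becomes (5x+4) mod 26.
Reversing it on qajvhy: q(16)→21·(16−4)≡18=s; a(0)→21·(0−4)≡20=u; j(9)→21·(9−4)≡1=b; v(21)→21·(21−4)≡19=t; h(7)→21·(7−4)≡11=l; y(24)→21·(24−4)≡4=e (all mod 26).

subtle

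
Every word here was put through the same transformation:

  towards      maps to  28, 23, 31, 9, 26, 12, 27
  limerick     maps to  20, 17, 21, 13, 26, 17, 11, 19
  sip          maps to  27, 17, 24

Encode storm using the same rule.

27, 28, 23, 26, 21

t is letter #20 and maps to 28: an offset of 8. Letters become their 1-based position plus 8 (so a→9, b→10, …).
For storm: s=19→27, t=20→28, o=15→23, r=18→26, m=13→21.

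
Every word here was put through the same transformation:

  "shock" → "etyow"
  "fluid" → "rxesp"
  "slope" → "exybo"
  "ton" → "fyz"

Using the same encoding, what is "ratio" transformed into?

dkfsy

The shift depends on letter class: consonant s→e is +12, but vowel o→y is +10. The rule splits by letter class: vowels +10, consonants +12.
Applying it to ratio: r(cons)+12=d, a(vowel)+10=k, t(cons)+12=f, i(vowel)+10=s, o(vowel)+10=y.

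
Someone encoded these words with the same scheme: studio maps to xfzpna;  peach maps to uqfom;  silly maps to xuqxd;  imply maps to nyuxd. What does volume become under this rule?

Shifts by position in studio: pos 0: s→x (+5), pos 1: t→f (+12), pos 2: u→z (+5), pos 3: d→p (+12) — repeating every 2. The shifts repeat in a cycle of length 2: positions 0,1,… shift by +5, +12, then the pattern repeats.
On volume: v+5=a, o+12=a, l+5=q, u+12=g, m+5=r, e+12=q.

aaqgrq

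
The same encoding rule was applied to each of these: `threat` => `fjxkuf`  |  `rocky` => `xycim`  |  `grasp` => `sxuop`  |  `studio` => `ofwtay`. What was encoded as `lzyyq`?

bloom

t(19)→f(5) and h(7)→j(9) fit y≡17x+20 (mod 26); the inverse of 17 mod 26 is 23. Each letter's alphabet position (a=0..z=25) is mapped through 17·x+20 mod 26 — an affine cipher.
Decoding lzyyq: l(11)→23·(11−20)≡1=b; z(25)→23·(25−20)≡11=l; y(24)→23·(24−20)≡14=o; y(24)→23·(24−20)≡14=o; q(16)→23·(16−20)≡12=m (all mod 26).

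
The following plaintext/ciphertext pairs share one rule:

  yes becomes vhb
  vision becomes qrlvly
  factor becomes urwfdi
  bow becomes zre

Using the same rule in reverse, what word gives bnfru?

rocky

The output letters match the input read backwards, each shifted +3: yes reversed is sey. Two steps: reverse the string, then apply a Caesar shift of +3.
Undoing it on bnfru: shift back: b−3=y, n−3=k, f−3=c, r−3=o, u−3=r → ykcor; then reverse → rocky.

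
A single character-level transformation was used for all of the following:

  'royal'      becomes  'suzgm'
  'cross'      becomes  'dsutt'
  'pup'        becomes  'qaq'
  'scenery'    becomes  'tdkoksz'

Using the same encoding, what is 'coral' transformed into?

The shift depends on letter class: consonant r→s is +1, but vowel o→u is +6. The rule splits by letter class: vowels +6, consonants +1.
For coral: c(cons)+1=d, o(vowel)+6=u, r(cons)+1=s, a(vowel)+6=g, l(cons)+1=m.

dusgm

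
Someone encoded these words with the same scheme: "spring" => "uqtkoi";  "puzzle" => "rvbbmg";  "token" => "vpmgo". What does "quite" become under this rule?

A repeating key of period 3 is used — shifts +2, +1, +2 over and over.
For quite: q+2=s, u+1=v, i+2=k, t+2=v, e+1=f.

svkvf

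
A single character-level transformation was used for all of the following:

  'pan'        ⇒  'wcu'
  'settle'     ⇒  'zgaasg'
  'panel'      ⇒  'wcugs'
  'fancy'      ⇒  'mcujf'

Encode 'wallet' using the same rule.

dcssga

The shift depends on letter class: consonant p→w is +7, but vowel a→c is +2. Two shifts are in play — +2 for a/e/i/o/u, +7 for every other letter.
For wallet: w(cons)+7=d, a(vowel)+2=c, l(cons)+7=s, l(cons)+7=s, e(vowel)+2=g, t(cons)+7=a.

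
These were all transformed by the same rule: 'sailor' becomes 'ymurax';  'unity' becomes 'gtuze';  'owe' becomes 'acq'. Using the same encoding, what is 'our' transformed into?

The shift depends on letter class: consonant s→y is +6, but vowel a→m is +12. The rule splits by letter class: vowels +12, consonants +6.
On our: o(vowel)+12=a, u(vowel)+12=g, r(cons)+6=x.

agx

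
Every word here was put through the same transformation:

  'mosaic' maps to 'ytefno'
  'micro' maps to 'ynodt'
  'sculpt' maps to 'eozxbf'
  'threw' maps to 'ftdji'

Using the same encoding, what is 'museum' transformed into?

yzejzy

Two shifts are in play — +5 for a/e/i/o/u, +12 for every other letter.
For museum: m(cons)+12=y, u(vowel)+5=z, s(cons)+12=e, e(vowel)+5=j, u(vowel)+5=z, m(cons)+12=y.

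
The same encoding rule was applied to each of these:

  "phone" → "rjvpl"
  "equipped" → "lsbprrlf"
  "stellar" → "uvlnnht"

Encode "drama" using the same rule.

fthoh

The shift depends on letter class: consonant p→r is +2, but vowel o→v is +7. Two shifts are in play — +7 for a/e/i/o/u, +2 for every other letter.
For drama: d(cons)+2=f, r(cons)+2=t, a(vowel)+7=h, m(cons)+2=o, a(vowel)+7=h.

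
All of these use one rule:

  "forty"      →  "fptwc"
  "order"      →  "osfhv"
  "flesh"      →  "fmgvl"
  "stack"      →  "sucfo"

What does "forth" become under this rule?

fptwl

In forty: f→f is +0, o→p is +1, r→t is +2, t→w is +3 — the shift increases by 1 each position. Letter i (0-indexed) is shifted by i+0, so successive shifts are 0, 1, 2, ….
For forth: f+0=f, o+1=p, r+2=t, t+3=w, h+4=l.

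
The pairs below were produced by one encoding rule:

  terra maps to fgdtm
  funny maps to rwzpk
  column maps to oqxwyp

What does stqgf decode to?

Shifts by position in terra: pos 0: t→f (+12), pos 1: e→g (+2), pos 2: r→d (+12), pos 3: r→t (+2) — repeating every 2. The shifts repeat in a cycle of length 2: positions 0,1,… shift by +12, +2, then the pattern repeats.
Decoding stqgf: s−12=g, t−2=r, q−12=e, g−2=e, f−12=t.

greet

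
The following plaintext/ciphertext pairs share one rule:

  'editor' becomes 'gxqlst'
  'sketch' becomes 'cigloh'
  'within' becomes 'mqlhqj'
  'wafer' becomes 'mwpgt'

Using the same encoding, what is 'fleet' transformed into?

prggl

Each letter's alphabet position (a=0..z=25) is mapped through 9·x+22 mod 26 — an affine cipher.
On fleet: f(5)→9·5+22≡15=p; l(11)→9·11+22≡17=r; e(4)→9·4+22≡6=g; e(4)→9·4+22≡6=g; t(19)→9·19+22≡11=l (all mod 26).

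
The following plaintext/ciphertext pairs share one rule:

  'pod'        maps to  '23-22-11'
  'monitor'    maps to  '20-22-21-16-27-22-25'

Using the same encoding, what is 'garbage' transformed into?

14-8-25-9-8-14-12

p is letter #16 and maps to 23: an offset of 7. The number is (letter's place in the alphabet, a=1) + 7.
For garbage: g=7→14, a=1→8, r=18→25, b=2→9, a=1→8, g=7→14, e=5→12.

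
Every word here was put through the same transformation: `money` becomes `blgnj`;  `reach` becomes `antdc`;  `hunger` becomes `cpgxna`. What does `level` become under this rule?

wnunw

m(12)→b(1) and o(14)→l(11) fit y≡5x+19 (mod 26); the inverse of 5 mod 26 is 21. Treating letters as 0–25, the rule is x ↦ 5x + 19 (mod 26).
For level: l(11)→5·11+19≡22=w; e(4)→5·4+19≡13=n; v(21)→5·21+19≡20=u; e(4)→5·4+19≡13=n; l(11)→5·11+19≡22=w (all mod 26).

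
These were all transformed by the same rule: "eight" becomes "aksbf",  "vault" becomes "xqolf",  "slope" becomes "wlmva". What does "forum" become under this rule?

jmnou

Treating letters as 0–25, the rule is x ↦ 9x + 16 (mod 26).
On forum: f(5)→9·5+16≡9=j; o(14)→9·14+16≡12=m; r(17)→9·17+16≡13=n; u(20)→9·20+16≡14=o; m(12)→9·12+16≡20=u (all mod 26).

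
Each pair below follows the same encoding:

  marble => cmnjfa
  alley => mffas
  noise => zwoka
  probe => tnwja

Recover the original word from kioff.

skill

This is an affine cipher: with a=0,…,z=25, each position x becomes (23x+12) mod 26.
Decoding kioff: k(10)→17·(10−12)≡18=s; i(8)→17·(8−12)≡10=k; o(14)→17·(14−12)≡8=i; f(5)→17·(5−12)≡11=l; f(5)→17·(5−12)≡11=l (all mod 26).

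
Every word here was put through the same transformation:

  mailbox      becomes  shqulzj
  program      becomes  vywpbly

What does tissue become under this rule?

The shift increases by 1 at each position, starting from +6: 6, 7, 8, ….
For tissue: t+6=z, i+7=p, s+8=a, s+9=b, u+10=e, e+11=p.

zpabep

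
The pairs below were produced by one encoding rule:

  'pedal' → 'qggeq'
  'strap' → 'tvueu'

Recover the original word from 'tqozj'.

solve

In pedal: p→q is +1, e→g is +2, d→g is +3, a→e is +4 — the shift increases by 1 each position. The shift increases by 1 at each position, starting from +1: 1, 2, 3, ….
Undoing it on tqozj: t−1=s, q−2=o, o−3=l, z−4=v, j−5=e.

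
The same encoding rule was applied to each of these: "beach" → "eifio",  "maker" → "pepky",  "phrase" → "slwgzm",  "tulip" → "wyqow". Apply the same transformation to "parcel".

Letter i (0-indexed) is shifted by i+3, so successive shifts are 3, 4, 5, ….
For parcel: p+3=s, a+4=e, r+5=w, c+6=i, e+7=l, l+8=t.

sewilt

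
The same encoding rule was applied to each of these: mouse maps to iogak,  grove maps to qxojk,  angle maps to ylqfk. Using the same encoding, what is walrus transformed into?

myfxga

m(12)→i(8) and o(14)→o(14) fit y≡3x+24 (mod 26); the inverse of 3 mod 26 is 9. Each letter's alphabet position (a=0..z=25) is mapped through 3·x+24 mod 26 — an affine cipher.
On walrus: w(22)→3·22+24≡12=m; a(0)→3·0+24≡24=y; l(11)→3·11+24≡5=f; r(17)→3·17+24≡23=x; u(20)→3·20+24≡6=g; s(18)→3·18+24≡0=a (all mod 26).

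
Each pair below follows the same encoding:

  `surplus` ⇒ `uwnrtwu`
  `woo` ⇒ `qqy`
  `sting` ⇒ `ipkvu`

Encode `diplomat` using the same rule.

The output letters match the input read backwards, each shifted +2: surplus reversed is sulprus. Two steps: reverse the string, then apply a Caesar shift of +2.
On diplomat: reverse → tamolpid; then shift: t+2=v, a+2=c, m+2=o, o+2=q, l+2=n, p+2=r, i+2=k, d+2=f.

vcoqnrkf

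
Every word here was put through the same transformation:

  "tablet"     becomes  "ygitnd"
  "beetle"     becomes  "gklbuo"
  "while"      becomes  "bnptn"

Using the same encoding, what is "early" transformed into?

jgyth

In tablet: t→y is +5, a→g is +6, b→i is +7, l→t is +8 — the shift increases by 1 each position. The shift increases by 1 at each position, starting from +5: 5, 6, 7, ….
On early: e+5=j, a+6=g, r+7=y, l+8=t, y+9=h.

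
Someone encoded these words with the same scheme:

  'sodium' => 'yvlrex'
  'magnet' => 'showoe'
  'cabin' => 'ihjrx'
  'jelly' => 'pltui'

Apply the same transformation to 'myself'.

In sodium: s→y is +6, o→v is +7, d→l is +8, i→r is +9 — the shift increases by 1 each position. The shift increases by 1 at each position, starting from +6: 6, 7, 8, ….
On myself: m+6=s, y+7=f, s+8=a, e+9=n, l+10=v, f+11=q.

sfanvq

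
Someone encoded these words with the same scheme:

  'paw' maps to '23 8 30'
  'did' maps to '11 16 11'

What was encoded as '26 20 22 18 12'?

The number is (letter's place in the alphabet, a=1) + 7.
Reversing it on 26 20 22 18 12: 26→(26−7)÷1=19=s, 20→(20−7)÷1=13=m, 22→(22−7)÷1=15=o, 18→(18−7)÷1=11=k, 12→(12−7)÷1=5=e.

smoke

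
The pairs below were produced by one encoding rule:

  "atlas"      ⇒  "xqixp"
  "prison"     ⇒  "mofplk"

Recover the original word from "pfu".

six

Compare letters: a→x is +23, t→q is +23, l→i is +23 — a constant shift. It's a constant shift of +23 (ROT23).
Decoding pfu: p−23=s, f−23=i, u−23=x.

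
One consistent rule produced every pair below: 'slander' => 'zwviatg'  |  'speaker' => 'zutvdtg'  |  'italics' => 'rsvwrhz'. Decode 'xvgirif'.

Treating letters as 0–25, the rule is x ↦ 19x + 21 (mod 26).
Reversing it on xvgirif: x(23)→11·(23−21)≡22=w; v(21)→11·(21−21)≡0=a; g(6)→11·(6−21)≡17=r; i(8)→11·(8−21)≡13=n; r(17)→11·(17−21)≡8=i; i(8)→11·(8−21)≡13=n; f(5)→11·(5−21)≡6=g (all mod 26).

warning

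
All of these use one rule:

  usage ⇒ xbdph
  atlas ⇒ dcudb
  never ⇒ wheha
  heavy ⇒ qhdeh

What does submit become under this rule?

The shift depends on letter class: consonant s→b is +9, but vowel u→x is +3. Vowels shift forward by 3 and consonants shift forward by 9.
For submit: s(cons)+9=b, u(vowel)+3=x, b(cons)+9=k, m(cons)+9=v, i(vowel)+3=l, t(cons)+9=c.

bxkvlc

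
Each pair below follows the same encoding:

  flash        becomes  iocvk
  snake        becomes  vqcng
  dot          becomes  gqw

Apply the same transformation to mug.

pwj

The shift depends on letter class: consonant f→i is +3, but vowel a→c is +2. The rule splits by letter class: vowels +2, consonants +3.
For mug: m(cons)+3=p, u(vowel)+2=w, g(cons)+3=j.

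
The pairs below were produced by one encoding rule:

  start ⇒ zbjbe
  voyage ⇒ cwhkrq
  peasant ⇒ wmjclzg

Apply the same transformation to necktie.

In start: s→z is +7, t→b is +8, a→j is +9, r→b is +10 — the shift increases by 1 each position. Each letter shifts forward by (position + 7), i.e. 7, 8, 9, … — the shift grows by one for each successive letter.
Applying it to necktie: n+7=u, e+8=m, c+9=l, k+10=u, t+11=e, i+12=u, e+13=r.

umlueur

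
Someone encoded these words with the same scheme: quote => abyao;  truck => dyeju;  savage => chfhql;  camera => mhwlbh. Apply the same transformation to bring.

lysuq

Shifts by position in quote: pos 0: q→a (+10), pos 1: u→b (+7), pos 2: o→y (+10), pos 3: t→a (+7) — repeating every 2. It's a Vigenère-style cipher with numeric key [10,7]: position i shifts by key[i mod 2].
On bring: b+10=l, r+7=y, i+10=s, n+7=u, g+10=q.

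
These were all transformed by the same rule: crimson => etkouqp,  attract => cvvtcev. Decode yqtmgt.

worker

This is a Caesar cipher with shift 2.
Undoing it on yqtmgt: y−2=w, q−2=o, t−2=r, m−2=k, g−2=e, t−2=r.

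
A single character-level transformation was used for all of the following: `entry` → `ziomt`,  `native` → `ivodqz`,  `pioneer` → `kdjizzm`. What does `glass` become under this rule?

It's a constant shift of +21 (ROT21).
Applying it to glass: g+21=b, l+21=g, a+21=v, s+21=n, s+21=n.

bgvnn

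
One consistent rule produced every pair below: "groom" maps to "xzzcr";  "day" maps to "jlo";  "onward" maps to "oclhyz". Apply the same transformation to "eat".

The output letters match the input read backwards, each shifted +11: groom reversed is moorg. The word is reversed, then every letter is shifted forward by 11.
For eat: reverse → tae; then shift: t+11=e, a+11=l, e+11=p.

elp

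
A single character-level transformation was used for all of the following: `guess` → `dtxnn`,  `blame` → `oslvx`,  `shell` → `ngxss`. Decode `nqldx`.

stage

g(6)→d(3) and u(20)→t(19) fit y≡3x+11 (mod 26); the inverse of 3 mod 26 is 9. Treating letters as 0–25, the rule is x ↦ 3x + 11 (mod 26).
Undoing it on nqldx: n(13)→9·(13−11)≡18=s; q(16)→9·(16−11)≡19=t; l(11)→9·(11−11)≡0=a; d(3)→9·(3−11)≡6=g; x(23)→9·(23−11)≡4=e (all mod 26).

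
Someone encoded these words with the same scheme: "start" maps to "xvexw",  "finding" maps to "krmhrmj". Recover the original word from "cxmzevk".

gravity

The output letters match the input read backwards, each shifted +4: start reversed is trats. The word is reversed, then every letter is shifted forward by 4.
Reversing it on cxmzevk: shift back: c−4=y, x−4=t, m−4=i, z−4=v, e−4=a, v−4=r, k−4=g → ytivarg; then reverse → gravity.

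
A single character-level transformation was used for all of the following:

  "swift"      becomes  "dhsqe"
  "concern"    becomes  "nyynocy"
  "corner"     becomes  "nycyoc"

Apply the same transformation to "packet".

The rule splits by letter class: vowels +10, consonants +11.
On packet: p(cons)+11=a, a(vowel)+10=k, c(cons)+11=n, k(cons)+11=v, e(vowel)+10=o, t(cons)+11=e.

aknvoe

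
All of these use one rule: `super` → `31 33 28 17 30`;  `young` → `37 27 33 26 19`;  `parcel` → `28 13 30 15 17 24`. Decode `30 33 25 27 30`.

s is letter #19 and maps to 31: an offset of 12. Letters become their 1-based position plus 12 (so a→13, b→14, …).
Reversing it on 30 33 25 27 30: 30→(30−12)÷1=18=r, 33→(33−12)÷1=21=u, 25→(25−12)÷1=13=m, 27→(27−12)÷1=15=o, 30→(30−12)÷1=18=r.

rumor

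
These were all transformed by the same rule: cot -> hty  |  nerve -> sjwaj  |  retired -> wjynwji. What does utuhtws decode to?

It's a constant shift of +5 (ROT5).
Decoding utuhtws: u−5=p, t−5=o, u−5=p, h−5=c, t−5=o, w−5=r, s−5=n.

popcorn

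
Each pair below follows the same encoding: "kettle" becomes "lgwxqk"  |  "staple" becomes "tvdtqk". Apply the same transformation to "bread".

In kettle: k→l is +1, e→g is +2, t→w is +3, t→x is +4 — the shift increases by 1 each position. The shift increases by 1 at each position, starting from +1: 1, 2, 3, ….
On bread: b+1=c, r+2=t, e+3=h, a+4=e, d+5=i.

cthei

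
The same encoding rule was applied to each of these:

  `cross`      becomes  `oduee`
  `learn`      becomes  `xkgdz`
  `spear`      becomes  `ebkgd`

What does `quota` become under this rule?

Two shifts are in play — +6 for a/e/i/o/u, +12 for every other letter.
Applying it to quota: q(cons)+12=c, u(vowel)+6=a, o(vowel)+6=u, t(cons)+12=f, a(vowel)+6=g.

caufg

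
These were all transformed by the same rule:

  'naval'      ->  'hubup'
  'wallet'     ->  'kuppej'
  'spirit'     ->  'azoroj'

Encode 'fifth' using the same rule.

nonjf

Treating letters as 0–25, the rule is x ↦ 9x + 20 (mod 26).
On fifth: f(5)→9·5+20≡13=n; i(8)→9·8+20≡14=o; f(5)→9·5+20≡13=n; t(19)→9·19+20≡9=j; h(7)→9·7+20≡5=f (all mod 26).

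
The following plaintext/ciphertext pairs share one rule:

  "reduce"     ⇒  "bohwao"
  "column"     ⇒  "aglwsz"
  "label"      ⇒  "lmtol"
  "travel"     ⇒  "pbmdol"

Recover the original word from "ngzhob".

ponder

This is an affine cipher: with a=0,…,z=25, each position x becomes (7x+12) mod 26.
Reversing it on ngzhob: n(13)→15·(13−12)≡15=p; g(6)→15·(6−12)≡14=o; z(25)→15·(25−12)≡13=n; h(7)→15·(7−12)≡3=d; o(14)→15·(14−12)≡4=e; b(1)→15·(1−12)≡17=r (all mod 26).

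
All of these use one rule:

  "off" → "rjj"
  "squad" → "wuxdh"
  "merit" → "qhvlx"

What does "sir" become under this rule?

The rule splits by letter class: vowels +3, consonants +4.
For sir: s(cons)+4=w, i(vowel)+3=l, r(cons)+4=v.

wlv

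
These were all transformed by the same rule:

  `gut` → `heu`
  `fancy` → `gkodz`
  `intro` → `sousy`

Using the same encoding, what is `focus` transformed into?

The shift depends on letter class: consonant g→h is +1, but vowel u→e is +10. Vowels shift forward by 10 and consonants shift forward by 1.
On focus: f(cons)+1=g, o(vowel)+10=y, c(cons)+1=d, u(vowel)+10=e, s(cons)+1=t.

gydet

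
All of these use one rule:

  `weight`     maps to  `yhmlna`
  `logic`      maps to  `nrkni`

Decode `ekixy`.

In weight: w→y is +2, e→h is +3, i→m is +4, g→l is +5 — the shift increases by 1 each position. Letter i (0-indexed) is shifted by i+2, so successive shifts are 2, 3, 4, ….
Undoing it on ekixy: e−2=c, k−3=h, i−4=e, x−5=s, y−6=s.

chess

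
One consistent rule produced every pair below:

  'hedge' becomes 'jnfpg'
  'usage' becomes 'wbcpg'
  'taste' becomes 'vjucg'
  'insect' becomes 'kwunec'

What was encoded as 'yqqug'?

whole

Shifts by position in hedge: pos 0: h→j (+2), pos 1: e→n (+9), pos 2: d→f (+2), pos 3: g→p (+9) — repeating every 2. The shifts repeat in a cycle of length 2: positions 0,1,… shift by +2, +9, then the pattern repeats.
Reversing it on yqqug: y−2=w, q−9=h, q−2=o, u−9=l, g−2=e.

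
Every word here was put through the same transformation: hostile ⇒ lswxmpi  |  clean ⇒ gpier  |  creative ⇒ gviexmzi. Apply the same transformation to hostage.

lswxeki

Compare letters: h→l is +4, o→s is +4, s→w is +4 — a constant shift. This is a Caesar cipher with shift 4.
For hostage: h+4=l, o+4=s, s+4=w, t+4=x, a+4=e, g+4=k, e+4=i.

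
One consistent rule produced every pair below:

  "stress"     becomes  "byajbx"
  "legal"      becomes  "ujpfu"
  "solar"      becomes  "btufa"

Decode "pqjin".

Shifts by position in stress: pos 0: s→b (+9), pos 1: t→y (+5), pos 2: r→a (+9), pos 3: e→j (+5) — repeating every 2. It's a Vigenère-style cipher with numeric key [9,5]: position i shifts by key[i mod 2].
Reversing it on pqjin: p−9=g, q−5=l, j−9=a, i−5=d, n−9=e.

glade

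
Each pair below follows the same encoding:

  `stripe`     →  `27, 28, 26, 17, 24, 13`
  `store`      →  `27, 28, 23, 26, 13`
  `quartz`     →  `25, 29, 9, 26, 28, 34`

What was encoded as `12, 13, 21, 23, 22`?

demon

Letters become their 1-based position plus 8 (so a→9, b→10, …).
Reversing it on 12, 13, 21, 23, 22: 12→(12−8)÷1=4=d, 13→(13−8)÷1=5=e, 21→(21−8)÷1=13=m, 23→(23−8)÷1=15=o, 22→(22−8)÷1=14=n.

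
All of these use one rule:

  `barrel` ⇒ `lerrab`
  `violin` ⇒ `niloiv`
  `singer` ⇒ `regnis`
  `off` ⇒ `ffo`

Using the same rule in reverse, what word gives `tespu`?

The output letters match the input read backwards: barrel reversed is lerrab. The word is simply reversed.
Reversing it on tespu: then reverse → upset.

upset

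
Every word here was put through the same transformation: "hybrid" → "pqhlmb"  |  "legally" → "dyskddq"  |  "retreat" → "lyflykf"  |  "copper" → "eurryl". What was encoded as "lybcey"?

Treating letters as 0–25, the rule is x ↦ 23x + 10 (mod 26).
Undoing it on lybcey: l(11)→17·(11−10)≡17=r; y(24)→17·(24−10)≡4=e; b(1)→17·(1−10)≡3=d; c(2)→17·(2−10)≡20=u; e(4)→17·(4−10)≡2=c; y(24)→17·(24−10)≡4=e (all mod 26).

reduce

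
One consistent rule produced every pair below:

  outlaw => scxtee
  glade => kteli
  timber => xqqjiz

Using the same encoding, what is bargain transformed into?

fivoeqr

Shifts by position in outlaw: pos 0: o→s (+4), pos 1: u→c (+8), pos 2: t→x (+4), pos 3: l→t (+8) — repeating every 2. It's a Vigenère-style cipher with numeric key [4,8]: position i shifts by key[i mod 2].
On bargain: b+4=f, a+8=i, r+4=v, g+8=o, a+4=e, i+8=q, n+4=r.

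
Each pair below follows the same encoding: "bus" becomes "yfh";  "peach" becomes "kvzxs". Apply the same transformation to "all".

Each pair mirrors across the alphabet (b↔y, u↔f, s↔h): positions sum to 25. Each letter is replaced by its mirror in the alphabet: a↔z, b↔y, c↔x, and so on (the Atbash cipher).
On all: a↔z, l↔o, l↔o.

zoo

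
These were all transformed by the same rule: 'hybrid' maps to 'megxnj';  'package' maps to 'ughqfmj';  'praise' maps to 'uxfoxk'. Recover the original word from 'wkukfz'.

repeat

Shifts by position in hybrid: pos 0: h→m (+5), pos 1: y→e (+6), pos 2: b→g (+5), pos 3: r→x (+6) — repeating every 2. The shifts repeat in a cycle of length 2: positions 0,1,… shift by +5, +6, then the pattern repeats.
Decoding wkukfz: w−5=r, k−6=e, u−5=p, k−6=e, f−5=a, z−6=t.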